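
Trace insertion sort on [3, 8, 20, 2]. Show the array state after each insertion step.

First element 3 is already 'sorted'
Insert 8: shifted 0 elements -> [3, 8, 20, 2]
Insert 20: shifted 0 elements -> [3, 8, 20, 2]
Insert 2: shifted 3 elements -> [2, 3, 8, 20]


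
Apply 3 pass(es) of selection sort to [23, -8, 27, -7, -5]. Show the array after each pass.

Pass 1: Select minimum -8 at index 1, swap -> [-8, 23, 27, -7, -5]
Pass 2: Select minimum -7 at index 3, swap -> [-8, -7, 27, 23, -5]
Pass 3: Select minimum -5 at index 4, swap -> [-8, -7, -5, 23, 27]


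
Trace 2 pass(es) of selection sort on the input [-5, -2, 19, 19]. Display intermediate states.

Pass 1: Select minimum -5 at index 0, swap -> [-5, -2, 19, 19]
Pass 2: Select minimum -2 at index 1, swap -> [-5, -2, 19, 19]


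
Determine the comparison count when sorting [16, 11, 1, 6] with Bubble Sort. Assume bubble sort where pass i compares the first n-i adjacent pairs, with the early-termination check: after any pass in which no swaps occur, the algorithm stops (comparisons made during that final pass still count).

Pass 1: compare adjacent pairs (0,1)..(2,3) = 3 comparison(s), 3 swap(s) -> [11, 1, 6, 16]
Pass 2: compare adjacent pairs (0,1)..(1,2) = 2 comparison(s), 2 swap(s) -> [1, 6, 11, 16]
Pass 3: compare adjacent pairs (0,1)..(0,1) = 1 comparison(s), 0 swap(s) -> [1, 6, 11, 16]
No swaps in this pass, so bubble sort stops here.
Total comparisons: 3 + 2 + 1 = 6


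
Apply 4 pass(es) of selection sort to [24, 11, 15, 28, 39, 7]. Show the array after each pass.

Pass 1: Select minimum 7 at index 5, swap -> [7, 11, 15, 28, 39, 24]
Pass 2: Select minimum 11 at index 1, swap -> [7, 11, 15, 28, 39, 24]
Pass 3: Select minimum 15 at index 2, swap -> [7, 11, 15, 28, 39, 24]
Pass 4: Select minimum 24 at index 5, swap -> [7, 11, 15, 24, 39, 28]


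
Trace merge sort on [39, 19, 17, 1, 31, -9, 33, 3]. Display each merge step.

Divide and conquer:
  Merge [39] + [19] -> [19, 39]
  Merge [17] + [1] -> [1, 17]
  Merge [19, 39] + [1, 17] -> [1, 17, 19, 39]
  Merge [31] + [-9] -> [-9, 31]
  Merge [33] + [3] -> [3, 33]
  Merge [-9, 31] + [3, 33] -> [-9, 3, 31, 33]
  Merge [1, 17, 19, 39] + [-9, 3, 31, 33] -> [-9, 1, 3, 17, 19, 31, 33, 39]


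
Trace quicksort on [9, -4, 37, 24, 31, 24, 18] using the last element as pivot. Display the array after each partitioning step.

Partition 1: pivot=18 at index 2 -> [9, -4, 18, 24, 31, 24, 37]
Partition 2: pivot=-4 at index 0 -> [-4, 9, 18, 24, 31, 24, 37]
Partition 3: pivot=37 at index 6 -> [-4, 9, 18, 24, 31, 24, 37]
Partition 4: pivot=24 at index 4 -> [-4, 9, 18, 24, 24, 31, 37]


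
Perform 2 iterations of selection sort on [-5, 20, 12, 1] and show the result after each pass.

Pass 1: Select minimum -5 at index 0, swap -> [-5, 20, 12, 1]
Pass 2: Select minimum 1 at index 3, swap -> [-5, 1, 12, 20]


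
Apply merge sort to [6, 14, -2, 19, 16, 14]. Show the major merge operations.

Divide and conquer:
  Merge [14] + [-2] -> [-2, 14]
  Merge [6] + [-2, 14] -> [-2, 6, 14]
  Merge [16] + [14] -> [14, 16]
  Merge [19] + [14, 16] -> [14, 16, 19]
  Merge [-2, 6, 14] + [14, 16, 19] -> [-2, 6, 14, 14, 16, 19]


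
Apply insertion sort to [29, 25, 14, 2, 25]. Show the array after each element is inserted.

First element 29 is already 'sorted'
Insert 25: shifted 1 elements -> [25, 29, 14, 2, 25]
Insert 14: shifted 2 elements -> [14, 25, 29, 2, 25]
Insert 2: shifted 3 elements -> [2, 14, 25, 29, 25]
Insert 25: shifted 1 elements -> [2, 14, 25, 25, 29]


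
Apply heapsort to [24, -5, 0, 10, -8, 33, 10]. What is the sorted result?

Build heap: [33, 10, 24, -5, -8, 0, 10]
Extract 33: [24, 10, 10, -5, -8, 0, 33]
Extract 24: [10, 0, 10, -5, -8, 24, 33]
Extract 10: [10, 0, -8, -5, 10, 24, 33]
Extract 10: [0, -5, -8, 10, 10, 24, 33]
Extract 0: [-5, -8, 0, 10, 10, 24, 33]
Extract -5: [-8, -5, 0, 10, 10, 24, 33]


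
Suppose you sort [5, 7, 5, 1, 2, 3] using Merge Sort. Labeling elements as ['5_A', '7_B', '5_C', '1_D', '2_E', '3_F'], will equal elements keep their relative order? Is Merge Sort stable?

Trace Merge Sort on the labeled array (the key is the number; the letter only tracks identity):
  Merge [7_B] + [5_C] -> [5_C, 7_B]
  Merge [5_A] + [5_C, 7_B] -> [5_A, 5_C, 7_B]
  Merge [2_E] + [3_F] -> [2_E, 3_F]
  Merge [1_D] + [2_E, 3_F] -> [1_D, 2_E, 3_F]
  Merge [5_A, 5_C, 7_B] + [1_D, 2_E, 3_F] -> [1_D, 2_E, 3_F, 5_A, 5_C, 7_B]
Final order: [1_D, 2_E, 3_F, 5_A, 5_C, 7_B]
Equal keys:
  value 5: originally 5_A, 5_C; after sorting 5_A, 5_C -> order preserved
All equal keys kept their original relative order. Merge Sort is stable: when the heads of the two halves are equal the merge takes from the left half first.
Answer: Stable


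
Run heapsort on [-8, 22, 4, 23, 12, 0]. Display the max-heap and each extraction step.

Build heap: [23, 22, 4, -8, 12, 0]
Extract 23: [22, 12, 4, -8, 0, 23]
Extract 22: [12, 0, 4, -8, 22, 23]
Extract 12: [4, 0, -8, 12, 22, 23]
Extract 4: [0, -8, 4, 12, 22, 23]
Extract 0: [-8, 0, 4, 12, 22, 23]


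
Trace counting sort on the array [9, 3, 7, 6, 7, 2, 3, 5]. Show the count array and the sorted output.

Count array: [0, 0, 1, 2, 0, 1, 1, 2, 0, 1]
(count[i] = number of elements equal to i)
Cumulative count: [0, 0, 1, 3, 3, 4, 5, 7, 7, 8]
Sorted: [2, 3, 3, 5, 6, 7, 7, 9]


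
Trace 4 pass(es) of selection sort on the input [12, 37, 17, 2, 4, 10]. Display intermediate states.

Pass 1: Select minimum 2 at index 3, swap -> [2, 37, 17, 12, 4, 10]
Pass 2: Select minimum 4 at index 4, swap -> [2, 4, 17, 12, 37, 10]
Pass 3: Select minimum 10 at index 5, swap -> [2, 4, 10, 12, 37, 17]
Pass 4: Select minimum 12 at index 3, swap -> [2, 4, 10, 12, 37, 17]


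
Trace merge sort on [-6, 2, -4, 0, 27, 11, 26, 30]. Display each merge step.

Divide and conquer:
  Merge [-6] + [2] -> [-6, 2]
  Merge [-4] + [0] -> [-4, 0]
  Merge [-6, 2] + [-4, 0] -> [-6, -4, 0, 2]
  Merge [27] + [11] -> [11, 27]
  Merge [26] + [30] -> [26, 30]
  Merge [11, 27] + [26, 30] -> [11, 26, 27, 30]
  Merge [-6, -4, 0, 2] + [11, 26, 27, 30] -> [-6, -4, 0, 2, 11, 26, 27, 30]


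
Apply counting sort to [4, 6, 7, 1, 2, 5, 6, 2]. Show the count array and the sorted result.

Count array: [0, 1, 2, 0, 1, 1, 2, 1]
(count[i] = number of elements equal to i)
Cumulative count: [0, 1, 3, 3, 4, 5, 7, 8]
Sorted: [1, 2, 2, 4, 5, 6, 6, 7]


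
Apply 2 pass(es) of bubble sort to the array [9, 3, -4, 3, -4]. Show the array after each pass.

After pass 1: [3, -4, 3, -4, 9] (4 swaps)
After pass 2: [-4, 3, -4, 3, 9] (2 swaps)
Total swaps: 6


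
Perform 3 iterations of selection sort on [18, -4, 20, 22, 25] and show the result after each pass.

Pass 1: Select minimum -4 at index 1, swap -> [-4, 18, 20, 22, 25]
Pass 2: Select minimum 18 at index 1, swap -> [-4, 18, 20, 22, 25]
Pass 3: Select minimum 20 at index 2, swap -> [-4, 18, 20, 22, 25]


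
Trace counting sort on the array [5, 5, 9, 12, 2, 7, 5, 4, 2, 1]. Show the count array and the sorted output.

Count array: [0, 1, 2, 0, 1, 3, 0, 1, 0, 1, 0, 0, 1]
(count[i] = number of elements equal to i)
Cumulative count: [0, 1, 3, 3, 4, 7, 7, 8, 8, 9, 9, 9, 10]
Sorted: [1, 2, 2, 4, 5, 5, 5, 7, 9, 12]


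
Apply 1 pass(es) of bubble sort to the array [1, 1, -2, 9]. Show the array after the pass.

After pass 1: [1, -2, 1, 9] (1 swaps)
Total swaps: 1


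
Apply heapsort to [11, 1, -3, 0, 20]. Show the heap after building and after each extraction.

Build heap: [20, 11, -3, 0, 1]
Extract 20: [11, 1, -3, 0, 20]
Extract 11: [1, 0, -3, 11, 20]
Extract 1: [0, -3, 1, 11, 20]
Extract 0: [-3, 0, 1, 11, 20]


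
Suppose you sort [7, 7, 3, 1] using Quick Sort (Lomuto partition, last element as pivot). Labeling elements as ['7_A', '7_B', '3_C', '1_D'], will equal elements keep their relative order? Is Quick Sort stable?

Trace Quick Sort on the labeled array (the key is the number; the letter only tracks identity):
  Partition indices 0..3 around pivot 1_D -> [1_D, 7_B, 3_C, 7_A]
  Partition indices 1..3 around pivot 7_A -> [1_D, 7_B, 3_C, 7_A]
  Partition indices 1..2 around pivot 3_C -> [1_D, 3_C, 7_B, 7_A]
Final order: [1_D, 3_C, 7_B, 7_A]
Equal keys:
  value 7: originally 7_A, 7_B; after sorting 7_B, 7_A -> order changed
Equal keys were reordered, so Quick Sort is not stable: partition swaps elements across long distances and can reorder equal keys. (One such input is enough; an unstable sort may happen to preserve order on other inputs, but it gives no guarantee.)
Answer: Not stable


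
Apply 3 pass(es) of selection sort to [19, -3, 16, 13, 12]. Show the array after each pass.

Pass 1: Select minimum -3 at index 1, swap -> [-3, 19, 16, 13, 12]
Pass 2: Select minimum 12 at index 4, swap -> [-3, 12, 16, 13, 19]
Pass 3: Select minimum 13 at index 3, swap -> [-3, 12, 13, 16, 19]


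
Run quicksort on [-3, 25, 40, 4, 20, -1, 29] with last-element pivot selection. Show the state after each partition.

Partition 1: pivot=29 at index 5 -> [-3, 25, 4, 20, -1, 29, 40]
Partition 2: pivot=-1 at index 1 -> [-3, -1, 4, 20, 25, 29, 40]
Partition 3: pivot=25 at index 4 -> [-3, -1, 4, 20, 25, 29, 40]
Partition 4: pivot=20 at index 3 -> [-3, -1, 4, 20, 25, 29, 40]


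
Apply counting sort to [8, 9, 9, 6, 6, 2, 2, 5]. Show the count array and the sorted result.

Count array: [0, 0, 2, 0, 0, 1, 2, 0, 1, 2]
(count[i] = number of elements equal to i)
Cumulative count: [0, 0, 2, 2, 2, 3, 5, 5, 6, 8]
Sorted: [2, 2, 5, 6, 6, 8, 9, 9]


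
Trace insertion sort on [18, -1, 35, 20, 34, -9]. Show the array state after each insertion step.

First element 18 is already 'sorted'
Insert -1: shifted 1 elements -> [-1, 18, 35, 20, 34, -9]
Insert 35: shifted 0 elements -> [-1, 18, 35, 20, 34, -9]
Insert 20: shifted 1 elements -> [-1, 18, 20, 35, 34, -9]
Insert 34: shifted 1 elements -> [-1, 18, 20, 34, 35, -9]
Insert -9: shifted 5 elements -> [-9, -1, 18, 20, 34, 35]


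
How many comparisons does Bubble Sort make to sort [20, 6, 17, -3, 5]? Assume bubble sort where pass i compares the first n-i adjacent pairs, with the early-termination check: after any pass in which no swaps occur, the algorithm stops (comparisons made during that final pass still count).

Pass 1: compare adjacent pairs (0,1)..(3,4) = 4 comparison(s), 4 swap(s) -> [6, 17, -3, 5, 20]
Pass 2: compare adjacent pairs (0,1)..(2,3) = 3 comparison(s), 2 swap(s) -> [6, -3, 5, 17, 20]
Pass 3: compare adjacent pairs (0,1)..(1,2) = 2 comparison(s), 2 swap(s) -> [-3, 5, 6, 17, 20]
Pass 4: compare adjacent pairs (0,1)..(0,1) = 1 comparison(s), 0 swap(s) -> [-3, 5, 6, 17, 20]
No swaps in this pass, so bubble sort stops here.
Total comparisons: 4 + 3 + 2 + 1 = 10


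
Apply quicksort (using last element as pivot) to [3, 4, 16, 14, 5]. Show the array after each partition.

Partition 1: pivot=5 at index 2 -> [3, 4, 5, 14, 16]
Partition 2: pivot=4 at index 1 -> [3, 4, 5, 14, 16]
Partition 3: pivot=16 at index 4 -> [3, 4, 5, 14, 16]


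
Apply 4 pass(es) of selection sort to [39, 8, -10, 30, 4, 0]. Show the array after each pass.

Pass 1: Select minimum -10 at index 2, swap -> [-10, 8, 39, 30, 4, 0]
Pass 2: Select minimum 0 at index 5, swap -> [-10, 0, 39, 30, 4, 8]
Pass 3: Select minimum 4 at index 4, swap -> [-10, 0, 4, 30, 39, 8]
Pass 4: Select minimum 8 at index 5, swap -> [-10, 0, 4, 8, 39, 30]


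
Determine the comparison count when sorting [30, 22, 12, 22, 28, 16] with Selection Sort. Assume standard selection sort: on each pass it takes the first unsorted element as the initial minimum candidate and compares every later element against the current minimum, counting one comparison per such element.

Pass 1: scan indices 1..5 for the minimum = 5 comparison(s); min is 12, place at index 0 -> [12, 22, 30, 22, 28, 16]
Pass 2: scan indices 2..5 for the minimum = 4 comparison(s); min is 16, place at index 1 -> [12, 16, 30, 22, 28, 22]
Pass 3: scan indices 3..5 for the minimum = 3 comparison(s); min is 22, place at index 2 -> [12, 16, 22, 30, 28, 22]
Pass 4: scan indices 4..5 for the minimum = 2 comparison(s); min is 22, place at index 3 -> [12, 16, 22, 22, 28, 30]
Pass 5: scan indices 5..5 for the minimum = 1 comparison(s); min is 28, place at index 4 -> [12, 16, 22, 22, 28, 30]
Selection sort always scans the whole unsorted suffix, so the count is (n-1) + (n-2) + ... + 1 = n(n-1)/2 = 6*5/2 = 15 regardless of the input order.
Total comparisons: 5 + 4 + 3 + 2 + 1 = 15


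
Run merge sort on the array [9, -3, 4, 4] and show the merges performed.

Divide and conquer:
  Merge [9] + [-3] -> [-3, 9]
  Merge [4] + [4] -> [4, 4]
  Merge [-3, 9] + [4, 4] -> [-3, 4, 4, 9]


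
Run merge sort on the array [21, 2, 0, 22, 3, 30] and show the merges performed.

Divide and conquer:
  Merge [2] + [0] -> [0, 2]
  Merge [21] + [0, 2] -> [0, 2, 21]
  Merge [3] + [30] -> [3, 30]
  Merge [22] + [3, 30] -> [3, 22, 30]
  Merge [0, 2, 21] + [3, 22, 30] -> [0, 2, 3, 21, 22, 30]


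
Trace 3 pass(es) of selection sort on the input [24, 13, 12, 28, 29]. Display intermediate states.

Pass 1: Select minimum 12 at index 2, swap -> [12, 13, 24, 28, 29]
Pass 2: Select minimum 13 at index 1, swap -> [12, 13, 24, 28, 29]
Pass 3: Select minimum 24 at index 2, swap -> [12, 13, 24, 28, 29]


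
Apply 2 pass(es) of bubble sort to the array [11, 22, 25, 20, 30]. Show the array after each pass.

After pass 1: [11, 22, 20, 25, 30] (1 swaps)
After pass 2: [11, 20, 22, 25, 30] (1 swaps)
Total swaps: 2


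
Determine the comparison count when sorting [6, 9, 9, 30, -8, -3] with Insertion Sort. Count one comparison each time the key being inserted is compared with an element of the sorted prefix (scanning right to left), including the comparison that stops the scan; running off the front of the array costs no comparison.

Insert 9: 6 <= 9 (stop) = 1 comparison(s) -> [6, 9, 9, 30, -8, -3]
Insert 9: 9 <= 9 (stop) = 1 comparison(s) -> [6, 9, 9, 30, -8, -3]
Insert 30: 9 <= 30 (stop) = 1 comparison(s) -> [6, 9, 9, 30, -8, -3]
Insert -8: 30 > -8 (shift), 9 > -8 (shift), 9 > -8 (shift), 6 > -8 (shift), reached front = 4 comparison(s) -> [-8, 6, 9, 9, 30, -3]
Insert -3: 30 > -3 (shift), 9 > -3 (shift), 9 > -3 (shift), 6 > -3 (shift), -8 <= -3 (stop) = 5 comparison(s) -> [-8, -3, 6, 9, 9, 30]
Total comparisons: 1 + 1 + 1 + 4 + 5 = 12


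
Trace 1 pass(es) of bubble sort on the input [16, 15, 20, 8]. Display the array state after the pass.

After pass 1: [15, 16, 8, 20] (2 swaps)
Total swaps: 2


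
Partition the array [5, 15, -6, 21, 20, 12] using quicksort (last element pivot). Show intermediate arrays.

Partition 1: pivot=12 at index 2 -> [5, -6, 12, 21, 20, 15]
Partition 2: pivot=-6 at index 0 -> [-6, 5, 12, 21, 20, 15]
Partition 3: pivot=15 at index 3 -> [-6, 5, 12, 15, 20, 21]
Partition 4: pivot=21 at index 5 -> [-6, 5, 12, 15, 20, 21]


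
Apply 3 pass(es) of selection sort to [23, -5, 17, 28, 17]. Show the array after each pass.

Pass 1: Select minimum -5 at index 1, swap -> [-5, 23, 17, 28, 17]
Pass 2: Select minimum 17 at index 2, swap -> [-5, 17, 23, 28, 17]
Pass 3: Select minimum 17 at index 4, swap -> [-5, 17, 17, 28, 23]


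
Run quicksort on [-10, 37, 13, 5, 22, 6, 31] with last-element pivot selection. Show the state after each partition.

Partition 1: pivot=31 at index 5 -> [-10, 13, 5, 22, 6, 31, 37]
Partition 2: pivot=6 at index 2 -> [-10, 5, 6, 22, 13, 31, 37]
Partition 3: pivot=5 at index 1 -> [-10, 5, 6, 22, 13, 31, 37]
Partition 4: pivot=13 at index 3 -> [-10, 5, 6, 13, 22, 31, 37]


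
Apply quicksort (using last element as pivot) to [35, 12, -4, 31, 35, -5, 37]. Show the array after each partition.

Partition 1: pivot=37 at index 6 -> [35, 12, -4, 31, 35, -5, 37]
Partition 2: pivot=-5 at index 0 -> [-5, 12, -4, 31, 35, 35, 37]
Partition 3: pivot=35 at index 5 -> [-5, 12, -4, 31, 35, 35, 37]
Partition 4: pivot=35 at index 4 -> [-5, 12, -4, 31, 35, 35, 37]
Partition 5: pivot=31 at index 3 -> [-5, 12, -4, 31, 35, 35, 37]
Partition 6: pivot=-4 at index 1 -> [-5, -4, 12, 31, 35, 35, 37]


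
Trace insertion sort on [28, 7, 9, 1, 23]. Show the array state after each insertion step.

First element 28 is already 'sorted'
Insert 7: shifted 1 elements -> [7, 28, 9, 1, 23]
Insert 9: shifted 1 elements -> [7, 9, 28, 1, 23]
Insert 1: shifted 3 elements -> [1, 7, 9, 28, 23]
Insert 23: shifted 1 elements -> [1, 7, 9, 23, 28]


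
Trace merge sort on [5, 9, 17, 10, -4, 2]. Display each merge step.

Divide and conquer:
  Merge [9] + [17] -> [9, 17]
  Merge [5] + [9, 17] -> [5, 9, 17]
  Merge [-4] + [2] -> [-4, 2]
  Merge [10] + [-4, 2] -> [-4, 2, 10]
  Merge [5, 9, 17] + [-4, 2, 10] -> [-4, 2, 5, 9, 10, 17]


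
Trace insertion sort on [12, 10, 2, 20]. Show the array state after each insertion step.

First element 12 is already 'sorted'
Insert 10: shifted 1 elements -> [10, 12, 2, 20]
Insert 2: shifted 2 elements -> [2, 10, 12, 20]
Insert 20: shifted 0 elements -> [2, 10, 12, 20]


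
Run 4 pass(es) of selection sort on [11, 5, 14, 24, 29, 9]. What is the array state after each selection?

Pass 1: Select minimum 5 at index 1, swap -> [5, 11, 14, 24, 29, 9]
Pass 2: Select minimum 9 at index 5, swap -> [5, 9, 14, 24, 29, 11]
Pass 3: Select minimum 11 at index 5, swap -> [5, 9, 11, 24, 29, 14]
Pass 4: Select minimum 14 at index 5, swap -> [5, 9, 11, 14, 29, 24]


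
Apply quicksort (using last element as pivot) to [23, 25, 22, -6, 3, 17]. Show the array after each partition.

Partition 1: pivot=17 at index 2 -> [-6, 3, 17, 23, 25, 22]
Partition 2: pivot=3 at index 1 -> [-6, 3, 17, 23, 25, 22]
Partition 3: pivot=22 at index 3 -> [-6, 3, 17, 22, 25, 23]
Partition 4: pivot=23 at index 4 -> [-6, 3, 17, 22, 23, 25]


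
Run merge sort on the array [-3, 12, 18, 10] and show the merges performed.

Divide and conquer:
  Merge [-3] + [12] -> [-3, 12]
  Merge [18] + [10] -> [10, 18]
  Merge [-3, 12] + [10, 18] -> [-3, 10, 12, 18]


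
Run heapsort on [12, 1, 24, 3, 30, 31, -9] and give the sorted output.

Build heap: [31, 30, 24, 3, 1, 12, -9]
Extract 31: [30, 3, 24, -9, 1, 12, 31]
Extract 30: [24, 3, 12, -9, 1, 30, 31]
Extract 24: [12, 3, 1, -9, 24, 30, 31]
Extract 12: [3, -9, 1, 12, 24, 30, 31]
Extract 3: [1, -9, 3, 12, 24, 30, 31]
Extract 1: [-9, 1, 3, 12, 24, 30, 31]


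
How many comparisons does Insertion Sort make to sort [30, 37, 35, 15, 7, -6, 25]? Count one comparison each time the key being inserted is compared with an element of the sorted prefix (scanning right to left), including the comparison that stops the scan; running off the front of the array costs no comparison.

Insert 37: 30 <= 37 (stop) = 1 comparison(s) -> [30, 37, 35, 15, 7, -6, 25]
Insert 35: 37 > 35 (shift), 30 <= 35 (stop) = 2 comparison(s) -> [30, 35, 37, 15, 7, -6, 25]
Insert 15: 37 > 15 (shift), 35 > 15 (shift), 30 > 15 (shift), reached front = 3 comparison(s) -> [15, 30, 35, 37, 7, -6, 25]
Insert 7: 37 > 7 (shift), 35 > 7 (shift), 30 > 7 (shift), 15 > 7 (shift), reached front = 4 comparison(s) -> [7, 15, 30, 35, 37, -6, 25]
Insert -6: 37 > -6 (shift), 35 > -6 (shift), 30 > -6 (shift), 15 > -6 (shift), 7 > -6 (shift), reached front = 5 comparison(s) -> [-6, 7, 15, 30, 35, 37, 25]
Insert 25: 37 > 25 (shift), 35 > 25 (shift), 30 > 25 (shift), 15 <= 25 (stop) = 4 comparison(s) -> [-6, 7, 15, 25, 30, 35, 37]
Total comparisons: 1 + 2 + 3 + 4 + 5 + 4 = 19


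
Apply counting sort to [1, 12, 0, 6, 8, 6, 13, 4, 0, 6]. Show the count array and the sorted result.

Count array: [2, 1, 0, 0, 1, 0, 3, 0, 1, 0, 0, 0, 1, 1]
(count[i] = number of elements equal to i)
Cumulative count: [2, 3, 3, 3, 4, 4, 7, 7, 8, 8, 8, 8, 9, 10]
Sorted: [0, 0, 1, 4, 6, 6, 6, 8, 12, 13]


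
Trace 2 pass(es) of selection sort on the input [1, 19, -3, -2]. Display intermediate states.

Pass 1: Select minimum -3 at index 2, swap -> [-3, 19, 1, -2]
Pass 2: Select minimum -2 at index 3, swap -> [-3, -2, 1, 19]


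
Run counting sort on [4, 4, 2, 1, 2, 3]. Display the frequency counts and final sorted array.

Count array: [0, 1, 2, 1, 2]
(count[i] = number of elements equal to i)
Cumulative count: [0, 1, 3, 4, 6]
Sorted: [1, 2, 2, 3, 4, 4]


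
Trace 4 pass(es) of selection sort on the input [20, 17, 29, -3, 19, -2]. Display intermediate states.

Pass 1: Select minimum -3 at index 3, swap -> [-3, 17, 29, 20, 19, -2]
Pass 2: Select minimum -2 at index 5, swap -> [-3, -2, 29, 20, 19, 17]
Pass 3: Select minimum 17 at index 5, swap -> [-3, -2, 17, 20, 19, 29]
Pass 4: Select minimum 19 at index 4, swap -> [-3, -2, 17, 19, 20, 29]


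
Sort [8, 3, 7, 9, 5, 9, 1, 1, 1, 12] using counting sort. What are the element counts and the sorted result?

Count array: [0, 3, 0, 1, 0, 1, 0, 1, 1, 2, 0, 0, 1]
(count[i] = number of elements equal to i)
Cumulative count: [0, 3, 3, 4, 4, 5, 5, 6, 7, 9, 9, 9, 10]
Sorted: [1, 1, 1, 3, 5, 7, 8, 9, 9, 12]


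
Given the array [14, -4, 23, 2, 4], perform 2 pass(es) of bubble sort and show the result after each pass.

After pass 1: [-4, 14, 2, 4, 23] (3 swaps)
After pass 2: [-4, 2, 4, 14, 23] (2 swaps)
Total swaps: 5


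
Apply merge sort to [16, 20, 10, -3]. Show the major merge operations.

Divide and conquer:
  Merge [16] + [20] -> [16, 20]
  Merge [10] + [-3] -> [-3, 10]
  Merge [16, 20] + [-3, 10] -> [-3, 10, 16, 20]


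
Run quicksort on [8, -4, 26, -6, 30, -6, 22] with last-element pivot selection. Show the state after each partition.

Partition 1: pivot=22 at index 4 -> [8, -4, -6, -6, 22, 26, 30]
Partition 2: pivot=-6 at index 1 -> [-6, -6, 8, -4, 22, 26, 30]
Partition 3: pivot=-4 at index 2 -> [-6, -6, -4, 8, 22, 26, 30]
Partition 4: pivot=30 at index 6 -> [-6, -6, -4, 8, 22, 26, 30]


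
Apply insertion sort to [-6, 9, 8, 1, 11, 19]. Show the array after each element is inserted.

First element -6 is already 'sorted'
Insert 9: shifted 0 elements -> [-6, 9, 8, 1, 11, 19]
Insert 8: shifted 1 elements -> [-6, 8, 9, 1, 11, 19]
Insert 1: shifted 2 elements -> [-6, 1, 8, 9, 11, 19]
Insert 11: shifted 0 elements -> [-6, 1, 8, 9, 11, 19]
Insert 19: shifted 0 elements -> [-6, 1, 8, 9, 11, 19]


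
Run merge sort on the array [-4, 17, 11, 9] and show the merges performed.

Divide and conquer:
  Merge [-4] + [17] -> [-4, 17]
  Merge [11] + [9] -> [9, 11]
  Merge [-4, 17] + [9, 11] -> [-4, 9, 11, 17]


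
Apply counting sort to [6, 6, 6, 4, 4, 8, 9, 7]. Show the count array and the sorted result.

Count array: [0, 0, 0, 0, 2, 0, 3, 1, 1, 1]
(count[i] = number of elements equal to i)
Cumulative count: [0, 0, 0, 0, 2, 2, 5, 6, 7, 8]
Sorted: [4, 4, 6, 6, 6, 7, 8, 9]


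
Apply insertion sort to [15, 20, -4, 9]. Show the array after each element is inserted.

First element 15 is already 'sorted'
Insert 20: shifted 0 elements -> [15, 20, -4, 9]
Insert -4: shifted 2 elements -> [-4, 15, 20, 9]
Insert 9: shifted 2 elements -> [-4, 9, 15, 20]


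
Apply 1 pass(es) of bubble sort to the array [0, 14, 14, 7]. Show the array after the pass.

After pass 1: [0, 14, 7, 14] (1 swaps)
Total swaps: 1


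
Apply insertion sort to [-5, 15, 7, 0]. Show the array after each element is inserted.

First element -5 is already 'sorted'
Insert 15: shifted 0 elements -> [-5, 15, 7, 0]
Insert 7: shifted 1 elements -> [-5, 7, 15, 0]
Insert 0: shifted 2 elements -> [-5, 0, 7, 15]


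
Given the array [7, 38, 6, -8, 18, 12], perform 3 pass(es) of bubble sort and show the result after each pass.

After pass 1: [7, 6, -8, 18, 12, 38] (4 swaps)
After pass 2: [6, -8, 7, 12, 18, 38] (3 swaps)
After pass 3: [-8, 6, 7, 12, 18, 38] (1 swaps)
Total swaps: 8


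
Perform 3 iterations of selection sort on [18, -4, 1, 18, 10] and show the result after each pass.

Pass 1: Select minimum -4 at index 1, swap -> [-4, 18, 1, 18, 10]
Pass 2: Select minimum 1 at index 2, swap -> [-4, 1, 18, 18, 10]
Pass 3: Select minimum 10 at index 4, swap -> [-4, 1, 10, 18, 18]


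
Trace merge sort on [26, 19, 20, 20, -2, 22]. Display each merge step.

Divide and conquer:
  Merge [19] + [20] -> [19, 20]
  Merge [26] + [19, 20] -> [19, 20, 26]
  Merge [-2] + [22] -> [-2, 22]
  Merge [20] + [-2, 22] -> [-2, 20, 22]
  Merge [19, 20, 26] + [-2, 20, 22] -> [-2, 19, 20, 20, 22, 26]


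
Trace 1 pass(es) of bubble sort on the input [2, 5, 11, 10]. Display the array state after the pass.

After pass 1: [2, 5, 10, 11] (1 swaps)
Total swaps: 1


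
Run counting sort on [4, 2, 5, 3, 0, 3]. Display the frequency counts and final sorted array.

Count array: [1, 0, 1, 2, 1, 1]
(count[i] = number of elements equal to i)
Cumulative count: [1, 1, 2, 4, 5, 6]
Sorted: [0, 2, 3, 3, 4, 5]


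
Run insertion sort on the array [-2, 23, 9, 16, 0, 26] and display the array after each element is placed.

First element -2 is already 'sorted'
Insert 23: shifted 0 elements -> [-2, 23, 9, 16, 0, 26]
Insert 9: shifted 1 elements -> [-2, 9, 23, 16, 0, 26]
Insert 16: shifted 1 elements -> [-2, 9, 16, 23, 0, 26]
Insert 0: shifted 3 elements -> [-2, 0, 9, 16, 23, 26]
Insert 26: shifted 0 elements -> [-2, 0, 9, 16, 23, 26]


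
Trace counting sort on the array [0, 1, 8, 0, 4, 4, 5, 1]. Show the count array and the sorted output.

Count array: [2, 2, 0, 0, 2, 1, 0, 0, 1]
(count[i] = number of elements equal to i)
Cumulative count: [2, 4, 4, 4, 6, 7, 7, 7, 8]
Sorted: [0, 0, 1, 1, 4, 4, 5, 8]


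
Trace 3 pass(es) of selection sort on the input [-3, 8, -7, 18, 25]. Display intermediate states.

Pass 1: Select minimum -7 at index 2, swap -> [-7, 8, -3, 18, 25]
Pass 2: Select minimum -3 at index 2, swap -> [-7, -3, 8, 18, 25]
Pass 3: Select minimum 8 at index 2, swap -> [-7, -3, 8, 18, 25]


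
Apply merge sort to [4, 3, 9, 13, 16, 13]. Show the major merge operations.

Divide and conquer:
  Merge [3] + [9] -> [3, 9]
  Merge [4] + [3, 9] -> [3, 4, 9]
  Merge [16] + [13] -> [13, 16]
  Merge [13] + [13, 16] -> [13, 13, 16]
  Merge [3, 4, 9] + [13, 13, 16] -> [3, 4, 9, 13, 13, 16]


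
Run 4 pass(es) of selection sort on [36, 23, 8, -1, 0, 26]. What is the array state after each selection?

Pass 1: Select minimum -1 at index 3, swap -> [-1, 23, 8, 36, 0, 26]
Pass 2: Select minimum 0 at index 4, swap -> [-1, 0, 8, 36, 23, 26]
Pass 3: Select minimum 8 at index 2, swap -> [-1, 0, 8, 36, 23, 26]
Pass 4: Select minimum 23 at index 4, swap -> [-1, 0, 8, 23, 36, 26]


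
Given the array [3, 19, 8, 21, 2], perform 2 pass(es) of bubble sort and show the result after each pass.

After pass 1: [3, 8, 19, 2, 21] (2 swaps)
After pass 2: [3, 8, 2, 19, 21] (1 swaps)
Total swaps: 3


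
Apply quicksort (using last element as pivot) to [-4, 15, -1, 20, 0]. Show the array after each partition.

Partition 1: pivot=0 at index 2 -> [-4, -1, 0, 20, 15]
Partition 2: pivot=-1 at index 1 -> [-4, -1, 0, 20, 15]
Partition 3: pivot=15 at index 3 -> [-4, -1, 0, 15, 20]


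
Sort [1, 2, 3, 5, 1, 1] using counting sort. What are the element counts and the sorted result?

Count array: [0, 3, 1, 1, 0, 1]
(count[i] = number of elements equal to i)
Cumulative count: [0, 3, 4, 5, 5, 6]
Sorted: [1, 1, 1, 2, 3, 5]


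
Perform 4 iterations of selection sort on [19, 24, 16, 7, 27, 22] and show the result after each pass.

Pass 1: Select minimum 7 at index 3, swap -> [7, 24, 16, 19, 27, 22]
Pass 2: Select minimum 16 at index 2, swap -> [7, 16, 24, 19, 27, 22]
Pass 3: Select minimum 19 at index 3, swap -> [7, 16, 19, 24, 27, 22]
Pass 4: Select minimum 22 at index 5, swap -> [7, 16, 19, 22, 27, 24]


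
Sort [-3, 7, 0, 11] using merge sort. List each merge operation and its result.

Divide and conquer:
  Merge [-3] + [7] -> [-3, 7]
  Merge [0] + [11] -> [0, 11]
  Merge [-3, 7] + [0, 11] -> [-3, 0, 7, 11]


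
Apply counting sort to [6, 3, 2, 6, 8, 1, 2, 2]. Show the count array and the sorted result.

Count array: [0, 1, 3, 1, 0, 0, 2, 0, 1]
(count[i] = number of elements equal to i)
Cumulative count: [0, 1, 4, 5, 5, 5, 7, 7, 8]
Sorted: [1, 2, 2, 2, 3, 6, 6, 8]


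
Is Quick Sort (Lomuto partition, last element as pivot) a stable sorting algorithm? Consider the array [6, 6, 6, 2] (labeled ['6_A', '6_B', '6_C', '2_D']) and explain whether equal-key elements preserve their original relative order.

Trace Quick Sort on the labeled array (the key is the number; the letter only tracks identity):
  Partition indices 0..3 around pivot 2_D -> [2_D, 6_B, 6_C, 6_A]
  Partition indices 1..3 around pivot 6_A -> [2_D, 6_B, 6_C, 6_A]
  Partition indices 1..2 around pivot 6_C -> [2_D, 6_B, 6_C, 6_A]
Final order: [2_D, 6_B, 6_C, 6_A]
Equal keys:
  value 6: originally 6_A, 6_B, 6_C; after sorting 6_B, 6_C, 6_A -> order changed
Equal keys were reordered, so Quick Sort is not stable: partition swaps elements across long distances and can reorder equal keys. (One such input is enough; an unstable sort may happen to preserve order on other inputs, but it gives no guarantee.)
Answer: Not stable


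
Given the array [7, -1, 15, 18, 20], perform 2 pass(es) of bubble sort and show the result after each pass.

After pass 1: [-1, 7, 15, 18, 20] (1 swaps)
After pass 2: [-1, 7, 15, 18, 20] (0 swaps)
Total swaps: 1


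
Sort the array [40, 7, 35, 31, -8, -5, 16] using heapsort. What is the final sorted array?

Build heap: [40, 31, 35, 7, -8, -5, 16]
Extract 40: [35, 31, 16, 7, -8, -5, 40]
Extract 35: [31, 7, 16, -5, -8, 35, 40]
Extract 31: [16, 7, -8, -5, 31, 35, 40]
Extract 16: [7, -5, -8, 16, 31, 35, 40]
Extract 7: [-5, -8, 7, 16, 31, 35, 40]
Extract -5: [-8, -5, 7, 16, 31, 35, 40]


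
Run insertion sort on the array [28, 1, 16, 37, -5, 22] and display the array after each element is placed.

First element 28 is already 'sorted'
Insert 1: shifted 1 elements -> [1, 28, 16, 37, -5, 22]
Insert 16: shifted 1 elements -> [1, 16, 28, 37, -5, 22]
Insert 37: shifted 0 elements -> [1, 16, 28, 37, -5, 22]
Insert -5: shifted 4 elements -> [-5, 1, 16, 28, 37, 22]
Insert 22: shifted 2 elements -> [-5, 1, 16, 22, 28, 37]


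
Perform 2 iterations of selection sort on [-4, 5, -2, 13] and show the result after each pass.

Pass 1: Select minimum -4 at index 0, swap -> [-4, 5, -2, 13]
Pass 2: Select minimum -2 at index 2, swap -> [-4, -2, 5, 13]


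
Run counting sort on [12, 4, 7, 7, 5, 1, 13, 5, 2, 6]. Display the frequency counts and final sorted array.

Count array: [0, 1, 1, 0, 1, 2, 1, 2, 0, 0, 0, 0, 1, 1]
(count[i] = number of elements equal to i)
Cumulative count: [0, 1, 2, 2, 3, 5, 6, 8, 8, 8, 8, 8, 9, 10]
Sorted: [1, 2, 4, 5, 5, 6, 7, 7, 12, 13]


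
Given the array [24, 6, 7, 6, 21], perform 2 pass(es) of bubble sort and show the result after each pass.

After pass 1: [6, 7, 6, 21, 24] (4 swaps)
After pass 2: [6, 6, 7, 21, 24] (1 swaps)
Total swaps: 5


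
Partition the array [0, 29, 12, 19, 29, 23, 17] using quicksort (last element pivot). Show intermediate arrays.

Partition 1: pivot=17 at index 2 -> [0, 12, 17, 19, 29, 23, 29]
Partition 2: pivot=12 at index 1 -> [0, 12, 17, 19, 29, 23, 29]
Partition 3: pivot=29 at index 6 -> [0, 12, 17, 19, 29, 23, 29]
Partition 4: pivot=23 at index 4 -> [0, 12, 17, 19, 23, 29, 29]


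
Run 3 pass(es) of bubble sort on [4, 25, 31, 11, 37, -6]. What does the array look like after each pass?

After pass 1: [4, 25, 11, 31, -6, 37] (2 swaps)
After pass 2: [4, 11, 25, -6, 31, 37] (2 swaps)
After pass 3: [4, 11, -6, 25, 31, 37] (1 swaps)
Total swaps: 5


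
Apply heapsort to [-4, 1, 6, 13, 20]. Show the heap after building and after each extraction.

Build heap: [20, 13, 6, -4, 1]
Extract 20: [13, 1, 6, -4, 20]
Extract 13: [6, 1, -4, 13, 20]
Extract 6: [1, -4, 6, 13, 20]
Extract 1: [-4, 1, 6, 13, 20]


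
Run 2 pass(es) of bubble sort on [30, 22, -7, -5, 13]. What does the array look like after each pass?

After pass 1: [22, -7, -5, 13, 30] (4 swaps)
After pass 2: [-7, -5, 13, 22, 30] (3 swaps)
Total swaps: 7


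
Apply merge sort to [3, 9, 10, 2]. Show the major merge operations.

Divide and conquer:
  Merge [3] + [9] -> [3, 9]
  Merge [10] + [2] -> [2, 10]
  Merge [3, 9] + [2, 10] -> [2, 3, 9, 10]


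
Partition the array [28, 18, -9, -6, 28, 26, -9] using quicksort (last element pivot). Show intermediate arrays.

Partition 1: pivot=-9 at index 1 -> [-9, -9, 28, -6, 28, 26, 18]
Partition 2: pivot=18 at index 3 -> [-9, -9, -6, 18, 28, 26, 28]
Partition 3: pivot=28 at index 6 -> [-9, -9, -6, 18, 28, 26, 28]
Partition 4: pivot=26 at index 4 -> [-9, -9, -6, 18, 26, 28, 28]


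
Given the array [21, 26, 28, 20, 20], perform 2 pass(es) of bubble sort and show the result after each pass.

After pass 1: [21, 26, 20, 20, 28] (2 swaps)
After pass 2: [21, 20, 20, 26, 28] (2 swaps)
Total swaps: 4


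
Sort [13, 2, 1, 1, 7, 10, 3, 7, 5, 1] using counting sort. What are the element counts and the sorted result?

Count array: [0, 3, 1, 1, 0, 1, 0, 2, 0, 0, 1, 0, 0, 1]
(count[i] = number of elements equal to i)
Cumulative count: [0, 3, 4, 5, 5, 6, 6, 8, 8, 8, 9, 9, 9, 10]
Sorted: [1, 1, 1, 2, 3, 5, 7, 7, 10, 13]


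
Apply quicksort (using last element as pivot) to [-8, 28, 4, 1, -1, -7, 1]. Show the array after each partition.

Partition 1: pivot=1 at index 4 -> [-8, 1, -1, -7, 1, 28, 4]
Partition 2: pivot=-7 at index 1 -> [-8, -7, -1, 1, 1, 28, 4]
Partition 3: pivot=1 at index 3 -> [-8, -7, -1, 1, 1, 28, 4]
Partition 4: pivot=4 at index 5 -> [-8, -7, -1, 1, 1, 4, 28]


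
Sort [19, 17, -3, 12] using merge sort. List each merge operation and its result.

Divide and conquer:
  Merge [19] + [17] -> [17, 19]
  Merge [-3] + [12] -> [-3, 12]
  Merge [17, 19] + [-3, 12] -> [-3, 12, 17, 19]


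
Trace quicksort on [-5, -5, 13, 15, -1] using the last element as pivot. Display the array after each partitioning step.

Partition 1: pivot=-1 at index 2 -> [-5, -5, -1, 15, 13]
Partition 2: pivot=-5 at index 1 -> [-5, -5, -1, 15, 13]
Partition 3: pivot=13 at index 3 -> [-5, -5, -1, 13, 15]


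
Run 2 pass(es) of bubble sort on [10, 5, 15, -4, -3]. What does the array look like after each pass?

After pass 1: [5, 10, -4, -3, 15] (3 swaps)
After pass 2: [5, -4, -3, 10, 15] (2 swaps)
Total swaps: 5


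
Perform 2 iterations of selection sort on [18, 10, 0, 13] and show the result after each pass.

Pass 1: Select minimum 0 at index 2, swap -> [0, 10, 18, 13]
Pass 2: Select minimum 10 at index 1, swap -> [0, 10, 18, 13]


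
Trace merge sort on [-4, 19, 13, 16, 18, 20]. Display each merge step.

Divide and conquer:
  Merge [19] + [13] -> [13, 19]
  Merge [-4] + [13, 19] -> [-4, 13, 19]
  Merge [18] + [20] -> [18, 20]
  Merge [16] + [18, 20] -> [16, 18, 20]
  Merge [-4, 13, 19] + [16, 18, 20] -> [-4, 13, 16, 18, 19, 20]


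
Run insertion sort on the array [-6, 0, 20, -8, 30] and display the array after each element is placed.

First element -6 is already 'sorted'
Insert 0: shifted 0 elements -> [-6, 0, 20, -8, 30]
Insert 20: shifted 0 elements -> [-6, 0, 20, -8, 30]
Insert -8: shifted 3 elements -> [-8, -6, 0, 20, 30]
Insert 30: shifted 0 elements -> [-8, -6, 0, 20, 30]


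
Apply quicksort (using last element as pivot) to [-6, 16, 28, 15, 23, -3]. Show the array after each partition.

Partition 1: pivot=-3 at index 1 -> [-6, -3, 28, 15, 23, 16]
Partition 2: pivot=16 at index 3 -> [-6, -3, 15, 16, 23, 28]
Partition 3: pivot=28 at index 5 -> [-6, -3, 15, 16, 23, 28]


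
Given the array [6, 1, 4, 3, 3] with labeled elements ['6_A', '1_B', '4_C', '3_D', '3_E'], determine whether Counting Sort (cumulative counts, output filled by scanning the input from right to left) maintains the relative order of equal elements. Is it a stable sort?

Trace Counting Sort on the labeled array (the key is the number; the letter only tracks identity):
  Counts for values 0..6: [0, 1, 0, 2, 1, 0, 1]
  Cumulative counts: [0, 1, 1, 3, 4, 4, 5]
  Scan right to left: place 3_E at output index 2
  Scan right to left: place 3_D at output index 1
  Scan right to left: place 4_C at output index 3
  Scan right to left: place 1_B at output index 0
  Scan right to left: place 6_A at output index 4
  Output: [1_B, 3_D, 3_E, 4_C, 6_A]
Equal keys:
  value 3: originally 3_D, 3_E; after sorting 3_D, 3_E -> order preserved
All equal keys kept their original relative order. Counting Sort is stable: scanning the input right to left with decreasing cumulative counts places later duplicates at later output positions.
Answer: Stable


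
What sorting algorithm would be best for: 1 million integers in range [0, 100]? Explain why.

Best choice: Counting sort
Reason: O(n + k) where k=100 is small; linear time beats O(n log n)


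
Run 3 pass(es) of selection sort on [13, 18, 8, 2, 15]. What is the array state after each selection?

Pass 1: Select minimum 2 at index 3, swap -> [2, 18, 8, 13, 15]
Pass 2: Select minimum 8 at index 2, swap -> [2, 8, 18, 13, 15]
Pass 3: Select minimum 13 at index 3, swap -> [2, 8, 13, 18, 15]


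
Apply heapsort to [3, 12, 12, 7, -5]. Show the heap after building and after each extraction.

Build heap: [12, 7, 12, 3, -5]
Extract 12: [12, 7, -5, 3, 12]
Extract 12: [7, 3, -5, 12, 12]
Extract 7: [3, -5, 7, 12, 12]
Extract 3: [-5, 3, 7, 12, 12]


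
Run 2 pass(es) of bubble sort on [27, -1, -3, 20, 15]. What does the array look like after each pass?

After pass 1: [-1, -3, 20, 15, 27] (4 swaps)
After pass 2: [-3, -1, 15, 20, 27] (2 swaps)
Total swaps: 6


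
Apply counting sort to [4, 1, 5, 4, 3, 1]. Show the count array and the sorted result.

Count array: [0, 2, 0, 1, 2, 1]
(count[i] = number of elements equal to i)
Cumulative count: [0, 2, 2, 3, 5, 6]
Sorted: [1, 1, 3, 4, 4, 5]


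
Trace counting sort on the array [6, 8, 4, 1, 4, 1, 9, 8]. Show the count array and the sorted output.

Count array: [0, 2, 0, 0, 2, 0, 1, 0, 2, 1]
(count[i] = number of elements equal to i)
Cumulative count: [0, 2, 2, 2, 4, 4, 5, 5, 7, 8]
Sorted: [1, 1, 4, 4, 6, 8, 8, 9]


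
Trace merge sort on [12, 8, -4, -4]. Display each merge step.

Divide and conquer:
  Merge [12] + [8] -> [8, 12]
  Merge [-4] + [-4] -> [-4, -4]
  Merge [8, 12] + [-4, -4] -> [-4, -4, 8, 12]


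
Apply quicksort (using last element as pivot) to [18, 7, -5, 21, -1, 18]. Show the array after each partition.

Partition 1: pivot=18 at index 4 -> [18, 7, -5, -1, 18, 21]
Partition 2: pivot=-1 at index 1 -> [-5, -1, 18, 7, 18, 21]
Partition 3: pivot=7 at index 2 -> [-5, -1, 7, 18, 18, 21]


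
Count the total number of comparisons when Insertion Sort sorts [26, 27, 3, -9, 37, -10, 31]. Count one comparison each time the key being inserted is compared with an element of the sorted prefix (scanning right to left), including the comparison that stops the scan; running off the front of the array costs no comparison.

Insert 27: 26 <= 27 (stop) = 1 comparison(s) -> [26, 27, 3, -9, 37, -10, 31]
Insert 3: 27 > 3 (shift), 26 > 3 (shift), reached front = 2 comparison(s) -> [3, 26, 27, -9, 37, -10, 31]
Insert -9: 27 > -9 (shift), 26 > -9 (shift), 3 > -9 (shift), reached front = 3 comparison(s) -> [-9, 3, 26, 27, 37, -10, 31]
Insert 37: 27 <= 37 (stop) = 1 comparison(s) -> [-9, 3, 26, 27, 37, -10, 31]
Insert -10: 37 > -10 (shift), 27 > -10 (shift), 26 > -10 (shift), 3 > -10 (shift), -9 > -10 (shift), reached front = 5 comparison(s) -> [-10, -9, 3, 26, 27, 37, 31]
Insert 31: 37 > 31 (shift), 27 <= 31 (stop) = 2 comparison(s) -> [-10, -9, 3, 26, 27, 31, 37]
Total comparisons: 1 + 2 + 3 + 1 + 5 + 2 = 14


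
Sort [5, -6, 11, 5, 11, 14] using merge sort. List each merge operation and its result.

Divide and conquer:
  Merge [-6] + [11] -> [-6, 11]
  Merge [5] + [-6, 11] -> [-6, 5, 11]
  Merge [11] + [14] -> [11, 14]
  Merge [5] + [11, 14] -> [5, 11, 14]
  Merge [-6, 5, 11] + [5, 11, 14] -> [-6, 5, 5, 11, 11, 14]


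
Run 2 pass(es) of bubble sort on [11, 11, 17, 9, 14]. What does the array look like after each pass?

After pass 1: [11, 11, 9, 14, 17] (2 swaps)
After pass 2: [11, 9, 11, 14, 17] (1 swaps)
Total swaps: 3


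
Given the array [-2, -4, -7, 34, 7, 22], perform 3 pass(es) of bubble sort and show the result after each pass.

After pass 1: [-4, -7, -2, 7, 22, 34] (4 swaps)
After pass 2: [-7, -4, -2, 7, 22, 34] (1 swaps)
After pass 3: [-7, -4, -2, 7, 22, 34] (0 swaps)
Total swaps: 5
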